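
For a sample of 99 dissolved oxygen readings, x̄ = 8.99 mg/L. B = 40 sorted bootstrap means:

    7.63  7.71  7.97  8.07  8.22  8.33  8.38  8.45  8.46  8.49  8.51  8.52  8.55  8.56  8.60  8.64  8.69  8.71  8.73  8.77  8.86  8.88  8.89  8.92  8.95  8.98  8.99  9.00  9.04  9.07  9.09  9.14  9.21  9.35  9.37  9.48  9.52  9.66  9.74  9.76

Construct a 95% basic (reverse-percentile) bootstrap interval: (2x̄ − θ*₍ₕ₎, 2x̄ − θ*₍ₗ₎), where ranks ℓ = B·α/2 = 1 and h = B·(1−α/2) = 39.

(8.24, 10.35)

Percentile endpoints at ranks 1 and 39: θ*₍1₎ = 7.63, θ*₍39₎ = 9.74.
Basic interval reflects these around x̄:
  lower = 2 × 8.99 − 9.74 = 8.24
  upper = 2 × 8.99 − 7.63 = 10.35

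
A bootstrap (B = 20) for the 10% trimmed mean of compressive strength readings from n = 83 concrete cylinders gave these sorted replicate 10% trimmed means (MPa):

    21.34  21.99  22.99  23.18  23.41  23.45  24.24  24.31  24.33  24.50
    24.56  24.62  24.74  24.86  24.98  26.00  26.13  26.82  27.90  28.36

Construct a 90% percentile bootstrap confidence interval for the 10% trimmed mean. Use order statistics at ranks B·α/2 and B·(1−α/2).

(21.34, 27.90)

α = 0.10; lower rank = 20 × 0.050 = 1; upper rank = 20 × 0.950 = 19.
The 1st smallest replicate is 21.34; the 19th is 27.90.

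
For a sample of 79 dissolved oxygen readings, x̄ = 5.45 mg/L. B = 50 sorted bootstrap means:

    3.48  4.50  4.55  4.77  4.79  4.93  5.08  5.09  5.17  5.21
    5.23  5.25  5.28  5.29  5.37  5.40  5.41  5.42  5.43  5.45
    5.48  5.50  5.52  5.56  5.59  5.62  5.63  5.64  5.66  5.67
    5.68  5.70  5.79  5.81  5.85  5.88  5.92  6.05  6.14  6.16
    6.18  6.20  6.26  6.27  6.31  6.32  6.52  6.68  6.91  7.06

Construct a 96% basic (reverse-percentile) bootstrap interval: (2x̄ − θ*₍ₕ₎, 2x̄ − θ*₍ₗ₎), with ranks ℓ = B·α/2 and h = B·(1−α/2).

(3.99, 7.42)

Percentile endpoints at ranks 1 and 49: θ*₍1₎ = 3.48, θ*₍49₎ = 6.91.
Basic interval reflects these around x̄:
  lower = 2 × 5.45 − 6.91 = 3.99
  upper = 2 × 5.45 − 3.48 = 7.42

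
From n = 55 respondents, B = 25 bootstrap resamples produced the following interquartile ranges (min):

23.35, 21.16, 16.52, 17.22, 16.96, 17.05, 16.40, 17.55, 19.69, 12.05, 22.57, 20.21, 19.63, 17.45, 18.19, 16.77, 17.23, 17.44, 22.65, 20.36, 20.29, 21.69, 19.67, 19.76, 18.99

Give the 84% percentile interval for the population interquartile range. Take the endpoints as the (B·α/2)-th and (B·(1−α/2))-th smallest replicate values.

Sorted replicates: 12.05, 16.40, 16.52, 16.77, 16.96, 17.05, 17.22, 17.23, 17.44, 17.45, 17.55, 18.19, 18.99, 19.63, 19.67, 19.69, 19.76, 20.21, 20.29, 20.36, 21.16, 21.69, 22.57, 22.65, 23.35
α = 0.16; lower rank = 25 × 0.080 = 2; upper rank = 25 × 0.920 = 23.
The 2nd smallest replicate is 16.40; the 23rd is 22.57.

(16.40, 22.57)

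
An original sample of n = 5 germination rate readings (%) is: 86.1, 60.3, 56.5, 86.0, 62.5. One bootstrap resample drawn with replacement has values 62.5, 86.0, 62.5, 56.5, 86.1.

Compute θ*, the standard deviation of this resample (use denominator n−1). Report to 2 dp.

θ* = 14.21

Mean = 70.7200; sum of squared deviations = 807.3680
s² = 807.3680 / 4 = 201.8420
s = √201.8420 = 14.21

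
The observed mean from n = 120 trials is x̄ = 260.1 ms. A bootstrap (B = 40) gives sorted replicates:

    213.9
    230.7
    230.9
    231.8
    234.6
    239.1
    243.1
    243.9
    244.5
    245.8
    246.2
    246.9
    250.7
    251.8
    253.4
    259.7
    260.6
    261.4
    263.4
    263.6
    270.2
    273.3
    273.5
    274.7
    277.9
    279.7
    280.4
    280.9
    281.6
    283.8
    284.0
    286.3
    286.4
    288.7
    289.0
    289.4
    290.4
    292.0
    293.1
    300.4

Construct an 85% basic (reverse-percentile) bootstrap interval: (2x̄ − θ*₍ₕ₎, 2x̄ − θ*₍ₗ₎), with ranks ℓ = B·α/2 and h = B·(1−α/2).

Percentile endpoints at ranks 3 and 37: θ*₍3₎ = 230.9, θ*₍37₎ = 290.4.
Basic interval reflects these around x̄:
  lower = 2 × 260.1 − 290.4 = 229.8
  upper = 2 × 260.1 − 230.9 = 289.3

(229.8, 289.3)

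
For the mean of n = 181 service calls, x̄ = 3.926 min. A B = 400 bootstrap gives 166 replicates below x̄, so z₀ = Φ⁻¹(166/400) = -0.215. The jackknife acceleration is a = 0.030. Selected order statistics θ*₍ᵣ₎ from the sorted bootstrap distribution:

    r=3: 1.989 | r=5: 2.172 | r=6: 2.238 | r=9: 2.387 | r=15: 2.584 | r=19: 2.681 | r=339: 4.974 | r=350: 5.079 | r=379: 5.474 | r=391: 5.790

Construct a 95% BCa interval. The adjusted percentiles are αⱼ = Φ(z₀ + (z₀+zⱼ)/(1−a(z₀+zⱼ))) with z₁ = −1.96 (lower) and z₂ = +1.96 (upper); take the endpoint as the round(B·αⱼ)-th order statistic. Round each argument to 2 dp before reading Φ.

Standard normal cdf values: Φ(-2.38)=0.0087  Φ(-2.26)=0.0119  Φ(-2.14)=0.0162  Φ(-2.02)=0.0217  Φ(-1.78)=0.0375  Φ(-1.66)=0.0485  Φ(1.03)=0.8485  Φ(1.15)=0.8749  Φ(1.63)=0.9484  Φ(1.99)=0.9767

Lower: z₀ + z₁ = -0.215 + (-1.960) = -2.175; 1 − a(z₀+z₁) = 1 − (0.030)(-2.175) = 1.0653; argument = -0.215 + (-2.175)/1.0653 = -2.2568 → -2.26.
α₁ = Φ(-2.26) = 0.0119; rank = round(400 × 0.0119) = 5; θ*₍5₎ = 2.172.
Upper: z₀ + z₂ = 1.745; 1 − a(z₀+z₂) = 0.9476; argument = 1.6264 → 1.63; α₂ = 0.9484; rank = 379; θ*₍379₎ = 5.474.

(2.172, 5.474)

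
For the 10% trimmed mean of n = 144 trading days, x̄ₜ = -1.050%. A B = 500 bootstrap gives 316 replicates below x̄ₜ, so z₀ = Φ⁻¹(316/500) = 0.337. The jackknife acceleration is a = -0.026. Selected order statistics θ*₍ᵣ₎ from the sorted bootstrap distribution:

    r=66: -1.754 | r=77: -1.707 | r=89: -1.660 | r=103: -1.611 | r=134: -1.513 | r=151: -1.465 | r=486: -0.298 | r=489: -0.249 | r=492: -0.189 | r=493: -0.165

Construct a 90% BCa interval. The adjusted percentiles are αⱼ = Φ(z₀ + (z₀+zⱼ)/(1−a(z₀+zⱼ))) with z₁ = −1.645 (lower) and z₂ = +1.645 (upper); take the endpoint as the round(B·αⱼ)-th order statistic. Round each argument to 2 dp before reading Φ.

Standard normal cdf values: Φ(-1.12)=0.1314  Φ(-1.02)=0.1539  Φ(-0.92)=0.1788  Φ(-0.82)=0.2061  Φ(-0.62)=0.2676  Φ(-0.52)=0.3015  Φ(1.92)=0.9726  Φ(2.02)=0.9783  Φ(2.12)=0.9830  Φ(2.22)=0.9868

Lower: z₀ + z₁ = 0.337 + (-1.645) = -1.308; 1 − a(z₀+z₁) = 1 − (-0.026)(-1.308) = 0.9660; argument = 0.337 + (-1.308)/0.9660 = -1.0170 → -1.02.
α₁ = Φ(-1.02) = 0.1539; rank = round(500 × 0.1539) = 77; θ*₍77₎ = -1.707.
Upper: z₀ + z₂ = 1.982; 1 − a(z₀+z₂) = 1.0515; argument = 2.2219 → 2.22; α₂ = 0.9868; rank = 493; θ*₍493₎ = -0.165.

(-1.707, -0.165)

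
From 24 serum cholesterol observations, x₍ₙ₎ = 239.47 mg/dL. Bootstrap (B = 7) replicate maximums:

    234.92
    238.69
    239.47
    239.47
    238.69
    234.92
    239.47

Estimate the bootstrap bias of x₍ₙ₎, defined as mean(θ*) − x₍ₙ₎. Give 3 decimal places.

mean(θ*) = (234.92 + 238.69 + 239.47 + 239.47 + 238.69 + 234.92 + 239.47) / 7 = 237.9471
bias = 237.9471 − 239.47

bias = −1.523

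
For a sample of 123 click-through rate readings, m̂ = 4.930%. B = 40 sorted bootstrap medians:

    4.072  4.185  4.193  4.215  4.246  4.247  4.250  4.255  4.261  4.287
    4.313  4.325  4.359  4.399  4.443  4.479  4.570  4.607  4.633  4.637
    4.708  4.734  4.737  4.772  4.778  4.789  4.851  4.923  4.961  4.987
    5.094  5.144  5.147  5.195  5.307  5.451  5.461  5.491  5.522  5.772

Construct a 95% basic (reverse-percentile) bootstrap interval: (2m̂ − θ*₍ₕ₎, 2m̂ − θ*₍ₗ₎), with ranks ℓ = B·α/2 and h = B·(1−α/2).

Percentile endpoints at ranks 1 and 39: θ*₍1₎ = 4.072, θ*₍39₎ = 5.522.
Basic interval reflects these around m̂:
  lower = 2 × 4.930 − 5.522 = 4.338
  upper = 2 × 4.930 − 4.072 = 5.788

(4.338, 5.788)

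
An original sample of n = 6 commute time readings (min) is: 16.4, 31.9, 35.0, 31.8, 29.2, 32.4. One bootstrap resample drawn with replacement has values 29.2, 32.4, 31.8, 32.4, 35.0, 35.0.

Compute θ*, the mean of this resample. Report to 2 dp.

Mean = (29.2 + 32.4 + 31.8 + 32.4 + 35.0 + 35.0) / 6 = 195.80 / 6 = 32.63

θ* = 32.63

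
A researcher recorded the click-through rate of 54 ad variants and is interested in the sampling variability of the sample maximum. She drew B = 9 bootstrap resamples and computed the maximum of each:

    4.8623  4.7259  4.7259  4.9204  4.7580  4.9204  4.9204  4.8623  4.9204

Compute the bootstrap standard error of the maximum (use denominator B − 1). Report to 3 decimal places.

Bootstrap SE is the standard deviation of the 9 replicate maximums.
Mean of replicates: (4.8623 + 4.7259 + 4.7259 + 4.9204 + 4.7580 + 4.9204 + 4.9204 + 4.8623 + 4.9204) / 9 = 43.61600 / 9 = 4.84622
Sum of squared deviations: (+0.01608)² + (−0.12032)² + (−0.12032)² + (+0.07418)² + (−0.08822)² + (+0.07418)² + (+0.07418)² + (+0.01608)² + (+0.07418)² = 0.05926
Variance = 0.05926 / 8 = 0.00741
SE* = √0.00741

SE* = 0.086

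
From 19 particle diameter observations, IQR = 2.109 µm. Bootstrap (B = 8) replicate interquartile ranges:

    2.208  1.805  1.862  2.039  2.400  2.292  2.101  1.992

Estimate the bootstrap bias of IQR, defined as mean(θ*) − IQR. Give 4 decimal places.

bias = −0.0216

mean(θ*) = (2.208 + 1.805 + 1.862 + 2.039 + 2.400 + 2.292 + 2.101 + 1.992) / 8 = 2.08738
bias = 2.08738 − 2.109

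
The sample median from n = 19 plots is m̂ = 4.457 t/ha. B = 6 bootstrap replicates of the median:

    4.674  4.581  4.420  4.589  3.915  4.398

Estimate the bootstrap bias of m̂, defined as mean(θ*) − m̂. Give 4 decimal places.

bias = −0.0275

mean(θ*) = (4.674 + 4.581 + 4.420 + 4.589 + 3.915 + 4.398) / 6 = 4.42950
bias = 4.42950 − 4.457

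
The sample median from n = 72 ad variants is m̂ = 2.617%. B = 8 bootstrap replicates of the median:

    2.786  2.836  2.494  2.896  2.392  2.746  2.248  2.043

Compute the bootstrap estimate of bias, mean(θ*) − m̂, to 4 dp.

bias = −0.0619

mean(θ*) = (2.786 + 2.836 + 2.494 + 2.896 + 2.392 + 2.746 + 2.248 + 2.043) / 8 = 2.55512
bias = 2.55512 − 2.617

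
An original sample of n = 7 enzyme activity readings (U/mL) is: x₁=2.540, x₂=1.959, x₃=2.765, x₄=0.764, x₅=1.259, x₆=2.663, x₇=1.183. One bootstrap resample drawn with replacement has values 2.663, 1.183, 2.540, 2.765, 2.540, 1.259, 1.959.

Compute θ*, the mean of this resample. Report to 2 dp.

θ* = 2.13

Mean = (2.663 + 1.183 + 2.540 + 2.765 + 2.540 + 1.259 + 1.959) / 7 = 14.9090 / 7 = 2.13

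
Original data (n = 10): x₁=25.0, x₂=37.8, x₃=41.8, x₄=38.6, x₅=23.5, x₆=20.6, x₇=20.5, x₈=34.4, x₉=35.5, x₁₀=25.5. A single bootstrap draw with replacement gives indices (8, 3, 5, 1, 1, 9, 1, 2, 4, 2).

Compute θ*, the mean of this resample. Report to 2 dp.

θ* = 32.44

Resample values: 34.4, 41.8, 23.5, 25.0, 25.0, 35.5, 25.0, 37.8, 38.6, 37.8.
Mean = (34.4 + 41.8 + 23.5 + 25.0 + 25.0 + 35.5 + 25.0 + 37.8 + 38.6 + 37.8) / 10 = 324.40 / 10 = 32.44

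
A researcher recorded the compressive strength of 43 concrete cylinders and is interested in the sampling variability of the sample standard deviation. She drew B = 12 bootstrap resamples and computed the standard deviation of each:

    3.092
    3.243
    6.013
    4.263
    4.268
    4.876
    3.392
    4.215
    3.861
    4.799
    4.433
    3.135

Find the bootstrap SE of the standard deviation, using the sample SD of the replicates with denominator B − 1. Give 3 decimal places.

SE* = 0.861

Bootstrap SE is the standard deviation of the 12 replicate standard deviations.
Mean of replicates: (3.092 + 3.243 + 6.013 + 4.263 + 4.268 + 4.876 + 3.392 + 4.215 + 3.861 + 4.799 + 4.433 + 3.135) / 12 = 49.5900 / 12 = 4.1325
Sum of squared deviations: (−1.0405)² + (−0.8895)² + (+1.8805)² + (+0.1305)² + (+0.1355)² + (+0.7435)² + (−0.7405)² + (+0.0825)² + (−0.2715)² + (+0.6665)² + (+0.3005)² + (−0.9975)² = 8.1567
Variance = 8.1567 / 11 = 0.7415
SE* = √0.7415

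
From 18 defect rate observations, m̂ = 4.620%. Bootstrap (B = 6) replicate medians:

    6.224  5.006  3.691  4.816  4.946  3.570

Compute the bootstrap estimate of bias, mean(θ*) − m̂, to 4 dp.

mean(θ*) = (6.224 + 5.006 + 3.691 + 4.816 + 4.946 + 3.570) / 6 = 4.70883
bias = 4.70883 − 4.620

bias = +0.0888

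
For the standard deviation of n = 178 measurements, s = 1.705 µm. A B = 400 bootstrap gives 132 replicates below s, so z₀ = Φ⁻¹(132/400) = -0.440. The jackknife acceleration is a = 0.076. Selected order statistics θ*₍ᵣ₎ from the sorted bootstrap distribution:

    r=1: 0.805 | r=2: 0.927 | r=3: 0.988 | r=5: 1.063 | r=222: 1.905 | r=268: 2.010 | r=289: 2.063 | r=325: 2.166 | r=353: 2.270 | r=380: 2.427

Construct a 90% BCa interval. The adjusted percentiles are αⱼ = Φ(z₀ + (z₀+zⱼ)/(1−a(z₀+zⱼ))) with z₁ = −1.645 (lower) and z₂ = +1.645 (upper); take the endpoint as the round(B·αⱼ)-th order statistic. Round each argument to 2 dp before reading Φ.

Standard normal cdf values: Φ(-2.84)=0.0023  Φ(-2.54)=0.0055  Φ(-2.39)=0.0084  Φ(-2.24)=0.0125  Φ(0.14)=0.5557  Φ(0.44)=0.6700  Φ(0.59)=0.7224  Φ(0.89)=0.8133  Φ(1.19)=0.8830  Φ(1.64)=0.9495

Lower: z₀ + z₁ = -0.440 + (-1.645) = -2.085; 1 − a(z₀+z₁) = 1 − (0.076)(-2.085) = 1.1585; argument = -0.440 + (-2.085)/1.1585 = -2.2398 → -2.24.
α₁ = Φ(-2.24) = 0.0125; rank = round(400 × 0.0125) = 5; θ*₍5₎ = 1.063.
Upper: z₀ + z₂ = 1.205; 1 − a(z₀+z₂) = 0.9084; argument = 0.8865 → 0.89; α₂ = 0.8133; rank = 325; θ*₍325₎ = 2.166.

(1.063, 2.166)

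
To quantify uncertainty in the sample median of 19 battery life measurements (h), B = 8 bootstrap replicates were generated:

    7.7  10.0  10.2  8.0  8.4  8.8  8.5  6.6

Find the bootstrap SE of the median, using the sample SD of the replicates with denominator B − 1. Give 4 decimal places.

SE* = 1.1793

Bootstrap SE is the standard deviation of the 8 replicate medians.
Mean of replicates: (7.7 + 10.0 + 10.2 + 8.0 + 8.4 + 8.8 + 8.5 + 6.6) / 8 = 68.20000 / 8 = 8.52500
Sum of squared deviations: (−0.82500)² + (+1.47500)² + (+1.67500)² + (−0.52500)² + (−0.12500)² + (+0.27500)² + (−0.02500)² + (−1.92500)² = 9.73500
Variance = 9.73500 / 7 = 1.39071
SE* = √1.39071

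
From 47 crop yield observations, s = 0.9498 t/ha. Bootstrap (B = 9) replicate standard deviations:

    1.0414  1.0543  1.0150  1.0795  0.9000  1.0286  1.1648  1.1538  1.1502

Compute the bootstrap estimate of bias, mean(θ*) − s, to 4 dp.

bias = +0.1155

mean(θ*) = (1.0414 + 1.0543 + 1.0150 + 1.0795 + 0.9000 + 1.0286 + 1.1648 + 1.1538 + 1.1502) / 9 = 1.06529
bias = 1.06529 − 0.9498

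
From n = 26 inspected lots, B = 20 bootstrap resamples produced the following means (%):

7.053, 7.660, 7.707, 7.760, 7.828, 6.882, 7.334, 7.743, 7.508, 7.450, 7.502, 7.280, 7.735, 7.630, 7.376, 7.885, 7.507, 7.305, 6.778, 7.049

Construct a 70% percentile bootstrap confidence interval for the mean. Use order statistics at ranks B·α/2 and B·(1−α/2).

(7.049, 7.743)

Sorted replicates: 6.778, 6.882, 7.049, 7.053, 7.280, 7.305, 7.334, 7.376, 7.450, 7.502, 7.507, 7.508, 7.630, 7.660, 7.707, 7.735, 7.743, 7.760, 7.828, 7.885
α = 0.30; lower rank = 20 × 0.150 = 3; upper rank = 20 × 0.850 = 17.
The 3rd smallest replicate is 7.049; the 17th is 7.743.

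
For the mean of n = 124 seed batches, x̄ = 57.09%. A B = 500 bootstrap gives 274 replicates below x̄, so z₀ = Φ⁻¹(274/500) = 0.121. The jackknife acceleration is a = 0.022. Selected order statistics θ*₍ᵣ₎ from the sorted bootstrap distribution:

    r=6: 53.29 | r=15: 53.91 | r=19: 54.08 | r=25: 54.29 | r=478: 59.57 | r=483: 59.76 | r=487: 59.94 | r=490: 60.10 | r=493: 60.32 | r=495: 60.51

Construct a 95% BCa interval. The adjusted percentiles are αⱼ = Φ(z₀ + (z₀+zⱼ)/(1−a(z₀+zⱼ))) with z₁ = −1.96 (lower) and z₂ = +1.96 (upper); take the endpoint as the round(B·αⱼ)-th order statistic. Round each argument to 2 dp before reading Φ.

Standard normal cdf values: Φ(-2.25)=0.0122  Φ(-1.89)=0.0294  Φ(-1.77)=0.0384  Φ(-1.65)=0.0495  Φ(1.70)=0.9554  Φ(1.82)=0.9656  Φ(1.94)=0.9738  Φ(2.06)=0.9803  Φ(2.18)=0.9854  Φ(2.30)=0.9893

(54.29, 60.51)

Lower: z₀ + z₁ = 0.121 + (-1.960) = -1.839; 1 − a(z₀+z₁) = 1 − (0.022)(-1.839) = 1.0405; argument = 0.121 + (-1.839)/1.0405 = -1.6465 → -1.65.
α₁ = Φ(-1.65) = 0.0495; rank = round(500 × 0.0495) = 25; θ*₍25₎ = 54.29.
Upper: z₀ + z₂ = 2.081; 1 − a(z₀+z₂) = 0.9542; argument = 2.3018 → 2.30; α₂ = 0.9893; rank = 495; θ*₍495₎ = 60.51.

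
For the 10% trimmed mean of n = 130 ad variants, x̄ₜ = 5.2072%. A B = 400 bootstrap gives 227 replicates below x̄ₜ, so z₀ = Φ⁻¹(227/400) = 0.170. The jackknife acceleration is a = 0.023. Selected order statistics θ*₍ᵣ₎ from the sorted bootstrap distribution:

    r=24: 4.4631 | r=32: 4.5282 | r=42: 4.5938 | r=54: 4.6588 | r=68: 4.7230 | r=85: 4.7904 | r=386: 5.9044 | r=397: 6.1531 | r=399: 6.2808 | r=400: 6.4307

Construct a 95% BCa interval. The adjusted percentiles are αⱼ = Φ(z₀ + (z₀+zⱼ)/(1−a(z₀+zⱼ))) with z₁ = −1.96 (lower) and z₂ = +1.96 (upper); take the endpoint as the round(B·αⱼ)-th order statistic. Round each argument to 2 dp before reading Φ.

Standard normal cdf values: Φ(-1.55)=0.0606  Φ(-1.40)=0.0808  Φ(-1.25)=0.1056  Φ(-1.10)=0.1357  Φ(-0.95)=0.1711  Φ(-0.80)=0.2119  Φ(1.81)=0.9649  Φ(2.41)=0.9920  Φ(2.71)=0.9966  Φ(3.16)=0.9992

Lower: z₀ + z₁ = 0.170 + (-1.960) = -1.790; 1 − a(z₀+z₁) = 1 − (0.023)(-1.790) = 1.0412; argument = 0.170 + (-1.790)/1.0412 = -1.5492 → -1.55.
α₁ = Φ(-1.55) = 0.0606; rank = round(400 × 0.0606) = 24; θ*₍24₎ = 4.4631.
Upper: z₀ + z₂ = 2.130; 1 − a(z₀+z₂) = 0.9510; argument = 2.4097 → 2.41; α₂ = 0.9920; rank = 397; θ*₍397₎ = 6.1531.

(4.4631, 6.1531)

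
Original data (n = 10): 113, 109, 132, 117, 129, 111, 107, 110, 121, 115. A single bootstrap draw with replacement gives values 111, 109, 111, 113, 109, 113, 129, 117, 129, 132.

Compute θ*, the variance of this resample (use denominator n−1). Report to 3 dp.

θ* = 82.678

Mean = 117.3000; sum of squared deviations = 744.1000
s² = 744.1000 / 9 = 82.6778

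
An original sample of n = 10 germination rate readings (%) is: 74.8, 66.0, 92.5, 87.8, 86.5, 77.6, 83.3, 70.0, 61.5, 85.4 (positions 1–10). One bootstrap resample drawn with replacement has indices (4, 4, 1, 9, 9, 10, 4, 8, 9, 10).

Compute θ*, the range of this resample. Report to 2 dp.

Resample values: 87.8, 87.8, 74.8, 61.5, 61.5, 85.4, 87.8, 70.0, 61.5, 85.4.
Range = 87.8 − 61.5 = 26.30

θ* = 26.30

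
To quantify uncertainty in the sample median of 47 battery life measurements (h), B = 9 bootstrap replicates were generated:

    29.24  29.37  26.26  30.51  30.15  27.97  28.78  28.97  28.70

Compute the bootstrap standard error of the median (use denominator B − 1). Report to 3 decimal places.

Bootstrap SE is the standard deviation of the 9 replicate medians.
Mean of replicates: (29.24 + 29.37 + 26.26 + 30.51 + 30.15 + 27.97 + 28.78 + 28.97 + 28.70) / 9 = 259.9500 / 9 = 28.8833
Sum of squared deviations: (+0.3567)² + (+0.4867)² + (−2.6233)² + (+1.6267)² + (+1.2667)² + (−0.9133)² + (−0.1033)² + (+0.0867)² + (−0.1833)² = 12.3824
Variance = 12.3824 / 8 = 1.5478
SE* = √1.5478

SE* = 1.244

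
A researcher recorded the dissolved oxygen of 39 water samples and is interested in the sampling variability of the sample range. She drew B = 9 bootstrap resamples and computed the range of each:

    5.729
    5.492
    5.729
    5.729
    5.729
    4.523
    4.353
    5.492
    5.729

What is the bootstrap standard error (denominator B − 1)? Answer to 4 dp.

SE* = 0.5503

Bootstrap SE is the standard deviation of the 9 replicate ranges.
Mean of replicates: (5.729 + 5.492 + 5.729 + 5.729 + 5.729 + 4.523 + 4.353 + 5.492 + 5.729) / 9 = 48.50500 / 9 = 5.38944
Sum of squared deviations: (+0.33956)² + (+0.10256)² + (+0.33956)² + (+0.33956)² + (+0.33956)² + (−0.86644)² + (−1.03644)² + (+0.10256)² + (+0.33956)² = 2.42247
Variance = 2.42247 / 8 = 0.30281
SE* = √0.30281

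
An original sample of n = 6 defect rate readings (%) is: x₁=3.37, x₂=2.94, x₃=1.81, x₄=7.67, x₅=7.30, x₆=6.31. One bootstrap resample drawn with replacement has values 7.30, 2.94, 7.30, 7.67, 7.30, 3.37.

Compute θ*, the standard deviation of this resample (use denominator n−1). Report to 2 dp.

θ* = 2.20

Mean = 5.9800; sum of squared deviations = 24.1370
s² = 24.1370 / 5 = 4.8274
s = √4.8274 = 2.20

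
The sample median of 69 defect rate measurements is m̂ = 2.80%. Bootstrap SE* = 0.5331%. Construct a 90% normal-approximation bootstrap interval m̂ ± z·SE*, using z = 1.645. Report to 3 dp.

(1.923, 3.677)

Margin = 1.645 × 0.5331 = 0.8769
Interval: 2.80 ± 0.8769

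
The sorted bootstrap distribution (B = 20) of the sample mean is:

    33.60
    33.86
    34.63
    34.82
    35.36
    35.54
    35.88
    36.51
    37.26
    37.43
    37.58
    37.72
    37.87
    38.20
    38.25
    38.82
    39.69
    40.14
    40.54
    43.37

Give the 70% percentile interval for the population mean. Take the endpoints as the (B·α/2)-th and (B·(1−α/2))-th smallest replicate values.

(34.63, 39.69)

α = 0.30; lower rank = 20 × 0.150 = 3; upper rank = 20 × 0.850 = 17.
The 3rd smallest replicate is 34.63; the 17th is 39.69.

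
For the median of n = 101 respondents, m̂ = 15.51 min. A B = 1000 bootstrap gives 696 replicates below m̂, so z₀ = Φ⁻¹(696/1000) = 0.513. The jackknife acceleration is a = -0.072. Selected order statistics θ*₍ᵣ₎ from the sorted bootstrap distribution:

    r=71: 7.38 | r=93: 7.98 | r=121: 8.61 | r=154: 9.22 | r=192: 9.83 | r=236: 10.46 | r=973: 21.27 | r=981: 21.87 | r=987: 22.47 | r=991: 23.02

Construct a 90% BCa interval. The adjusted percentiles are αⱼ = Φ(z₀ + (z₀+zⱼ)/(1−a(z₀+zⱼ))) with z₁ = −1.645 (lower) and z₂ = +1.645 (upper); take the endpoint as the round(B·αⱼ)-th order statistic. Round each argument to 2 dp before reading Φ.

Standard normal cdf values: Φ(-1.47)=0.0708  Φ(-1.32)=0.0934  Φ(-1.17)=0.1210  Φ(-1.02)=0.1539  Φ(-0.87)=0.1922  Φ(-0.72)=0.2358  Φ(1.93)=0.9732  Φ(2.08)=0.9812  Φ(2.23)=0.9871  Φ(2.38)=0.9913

(10.46, 23.02)

Lower: z₀ + z₁ = 0.513 + (-1.645) = -1.132; 1 − a(z₀+z₁) = 1 − (-0.072)(-1.132) = 0.9185; argument = 0.513 + (-1.132)/0.9185 = -0.7194 → -0.72.
α₁ = Φ(-0.72) = 0.2358; rank = round(1000 × 0.2358) = 236; θ*₍236₎ = 10.46.
Upper: z₀ + z₂ = 2.158; 1 − a(z₀+z₂) = 1.1554; argument = 2.3808 → 2.38; α₂ = 0.9913; rank = 991; θ*₍991₎ = 23.02.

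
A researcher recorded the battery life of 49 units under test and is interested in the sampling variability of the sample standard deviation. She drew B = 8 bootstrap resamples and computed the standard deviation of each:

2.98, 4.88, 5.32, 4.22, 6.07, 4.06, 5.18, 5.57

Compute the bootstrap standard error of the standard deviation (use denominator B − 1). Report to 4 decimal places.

Bootstrap SE is the standard deviation of the 8 replicate standard deviations.
Mean of replicates: (2.98 + 4.88 + 5.32 + 4.22 + 6.07 + 4.06 + 5.18 + 5.57) / 8 = 38.28000 / 8 = 4.78500
Sum of squared deviations: (−1.80500)² + (+0.09500)² + (+0.53500)² + (−0.56500)² + (+1.28500)² + (−0.72500)² + (+0.39500)² + (+0.78500)² = 6.82160
Variance = 6.82160 / 7 = 0.97451
SE* = √0.97451

SE* = 0.9872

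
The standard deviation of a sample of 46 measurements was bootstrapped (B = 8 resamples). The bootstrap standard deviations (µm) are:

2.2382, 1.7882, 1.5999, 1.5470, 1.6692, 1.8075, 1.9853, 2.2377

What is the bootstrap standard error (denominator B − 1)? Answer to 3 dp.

SE* = 0.270

Bootstrap SE is the standard deviation of the 8 replicate standard deviations.
Mean of replicates: (2.2382 + 1.7882 + 1.5999 + 1.5470 + 1.6692 + 1.8075 + 1.9853 + 2.2377) / 8 = 14.87300 / 8 = 1.85912
Sum of squared deviations: (+0.37908)² + (−0.07092)² + (−0.25922)² + (−0.31212)² + (−0.18992)² + (−0.05162)² + (+0.12618)² + (+0.37857)² = 0.51132
Variance = 0.51132 / 7 = 0.07305
SE* = √0.07305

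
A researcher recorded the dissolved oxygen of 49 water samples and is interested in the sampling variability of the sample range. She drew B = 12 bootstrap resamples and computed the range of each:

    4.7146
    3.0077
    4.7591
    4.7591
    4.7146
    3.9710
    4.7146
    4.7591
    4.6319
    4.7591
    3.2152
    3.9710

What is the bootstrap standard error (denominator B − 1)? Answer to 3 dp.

Bootstrap SE is the standard deviation of the 12 replicate ranges.
Mean of replicates: (4.7146 + 3.0077 + 4.7591 + 4.7591 + 4.7146 + 3.9710 + 4.7146 + 4.7591 + 4.6319 + 4.7591 + 3.2152 + 3.9710) / 12 = 51.97700 / 12 = 4.33142
Sum of squared deviations: (+0.38318)² + (−1.32372)² + (+0.42768)² + (+0.42768)² + (+0.38318)² + (−0.36042)² + (+0.38318)² + (+0.42768)² + (+0.30048)² + (+0.42768)² + (−1.11622)² + (−0.36042)² = 4.52040
Variance = 4.52040 / 11 = 0.41095
SE* = √0.41095

SE* = 0.641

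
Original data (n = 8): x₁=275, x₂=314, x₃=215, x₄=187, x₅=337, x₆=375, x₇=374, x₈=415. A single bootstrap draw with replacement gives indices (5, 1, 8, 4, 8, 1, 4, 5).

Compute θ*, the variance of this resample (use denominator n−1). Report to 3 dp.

Resample values: 337, 275, 415, 187, 415, 275, 187, 337.
Mean = 303.5000; sum of squared deviations = 55878.0000
s² = 55878.0000 / 7 = 7982.5714

θ* = 7982.571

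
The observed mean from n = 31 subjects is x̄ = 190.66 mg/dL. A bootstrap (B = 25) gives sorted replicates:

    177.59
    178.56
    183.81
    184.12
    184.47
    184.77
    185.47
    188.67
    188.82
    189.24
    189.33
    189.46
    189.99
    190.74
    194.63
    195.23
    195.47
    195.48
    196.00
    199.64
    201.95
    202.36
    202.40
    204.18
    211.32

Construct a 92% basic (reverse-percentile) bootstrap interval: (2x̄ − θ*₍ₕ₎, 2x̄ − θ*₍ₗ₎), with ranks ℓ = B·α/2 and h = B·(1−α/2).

(177.14, 203.73)

Percentile endpoints at ranks 1 and 24: θ*₍1₎ = 177.59, θ*₍24₎ = 204.18.
Basic interval reflects these around x̄:
  lower = 2 × 190.66 − 204.18 = 177.14
  upper = 2 × 190.66 − 177.59 = 203.73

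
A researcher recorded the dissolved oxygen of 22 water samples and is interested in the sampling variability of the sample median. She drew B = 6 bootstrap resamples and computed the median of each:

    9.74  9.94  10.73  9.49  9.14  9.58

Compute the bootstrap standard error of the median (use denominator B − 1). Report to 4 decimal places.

SE* = 0.5409

Bootstrap SE is the standard deviation of the 6 replicate medians.
Mean of replicates: (9.74 + 9.94 + 10.73 + 9.49 + 9.14 + 9.58) / 6 = 58.62000 / 6 = 9.77000
Sum of squared deviations: (−0.03000)² + (+0.17000)² + (+0.96000)² + (−0.28000)² + (−0.63000)² + (−0.19000)² = 1.46280
Variance = 1.46280 / 5 = 0.29256
SE* = √0.29256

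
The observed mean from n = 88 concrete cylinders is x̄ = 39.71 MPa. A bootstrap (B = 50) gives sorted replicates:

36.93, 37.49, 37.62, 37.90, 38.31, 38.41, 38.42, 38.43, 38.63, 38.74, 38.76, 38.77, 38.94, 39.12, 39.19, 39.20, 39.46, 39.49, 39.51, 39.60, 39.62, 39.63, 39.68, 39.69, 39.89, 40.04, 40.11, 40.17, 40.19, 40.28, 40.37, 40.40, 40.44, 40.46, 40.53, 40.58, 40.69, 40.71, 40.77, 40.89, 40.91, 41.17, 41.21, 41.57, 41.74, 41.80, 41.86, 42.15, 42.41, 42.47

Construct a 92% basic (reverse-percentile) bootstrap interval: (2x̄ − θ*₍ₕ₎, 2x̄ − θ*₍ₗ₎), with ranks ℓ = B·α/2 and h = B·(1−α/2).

(37.27, 41.93)

Percentile endpoints at ranks 2 and 48: θ*₍2₎ = 37.49, θ*₍48₎ = 42.15.
Basic interval reflects these around x̄:
  lower = 2 × 39.71 − 42.15 = 37.27
  upper = 2 × 39.71 − 37.49 = 41.93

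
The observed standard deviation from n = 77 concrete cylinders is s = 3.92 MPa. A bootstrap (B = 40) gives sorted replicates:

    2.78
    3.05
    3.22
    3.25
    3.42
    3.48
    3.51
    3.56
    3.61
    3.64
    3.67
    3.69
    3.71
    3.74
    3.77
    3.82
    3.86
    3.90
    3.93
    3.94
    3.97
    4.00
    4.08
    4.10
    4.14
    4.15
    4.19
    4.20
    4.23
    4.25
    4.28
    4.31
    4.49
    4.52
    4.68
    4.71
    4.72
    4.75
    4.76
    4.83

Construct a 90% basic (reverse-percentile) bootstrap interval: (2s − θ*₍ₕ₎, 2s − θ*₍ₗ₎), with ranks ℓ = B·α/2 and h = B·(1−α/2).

Percentile endpoints at ranks 2 and 38: θ*₍2₎ = 3.05, θ*₍38₎ = 4.75.
Basic interval reflects these around s:
  lower = 2 × 3.92 − 4.75 = 3.09
  upper = 2 × 3.92 − 3.05 = 4.79

(3.09, 4.79)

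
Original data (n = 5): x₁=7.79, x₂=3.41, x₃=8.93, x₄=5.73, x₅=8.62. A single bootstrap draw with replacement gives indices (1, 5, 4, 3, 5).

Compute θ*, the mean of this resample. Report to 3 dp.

θ* = 7.938

Resample values: 7.79, 8.62, 5.73, 8.93, 8.62.
Mean = (7.79 + 8.62 + 5.73 + 8.93 + 8.62) / 5 = 39.690 / 5 = 7.938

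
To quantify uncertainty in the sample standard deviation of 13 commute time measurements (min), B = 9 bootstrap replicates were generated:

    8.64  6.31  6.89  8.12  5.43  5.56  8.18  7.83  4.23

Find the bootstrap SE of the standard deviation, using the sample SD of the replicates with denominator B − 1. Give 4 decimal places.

SE* = 1.5150

Bootstrap SE is the standard deviation of the 9 replicate standard deviations.
Mean of replicates: (8.64 + 6.31 + 6.89 + 8.12 + 5.43 + 5.56 + 8.18 + 7.83 + 4.23) / 9 = 61.19000 / 9 = 6.79889
Sum of squared deviations: (+1.84111)² + (−0.48889)² + (+0.09111)² + (+1.32111)² + (−1.36889)² + (−1.23889)² + (+1.38111)² + (+1.03111)² + (−2.56889)² = 18.36089
Variance = 18.36089 / 8 = 2.29511
SE* = √2.29511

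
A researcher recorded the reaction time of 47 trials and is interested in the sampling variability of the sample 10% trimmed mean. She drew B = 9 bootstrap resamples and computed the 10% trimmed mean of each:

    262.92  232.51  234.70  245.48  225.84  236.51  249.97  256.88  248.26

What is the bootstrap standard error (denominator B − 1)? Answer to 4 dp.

Bootstrap SE is the standard deviation of the 9 replicate 10% trimmed means.
Mean of replicates: (262.92 + 232.51 + 234.70 + 245.48 + 225.84 + 236.51 + 249.97 + 256.88 + 248.26) / 9 = 2193.07000 / 9 = 243.67444
Sum of squared deviations: (+19.24556)² + (−11.16444)² + (−8.97444)² + (+1.80556)² + (−17.83444)² + (−7.16444)² + (+6.29556)² + (+13.20556)² + (+4.58556)² = 1183.28162
Variance = 1183.28162 / 8 = 147.91020
SE* = √147.91020

SE* = 12.1618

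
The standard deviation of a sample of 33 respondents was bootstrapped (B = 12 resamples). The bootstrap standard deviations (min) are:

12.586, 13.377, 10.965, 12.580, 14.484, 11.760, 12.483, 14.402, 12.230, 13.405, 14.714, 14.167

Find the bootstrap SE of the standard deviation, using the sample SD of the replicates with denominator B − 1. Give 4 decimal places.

Bootstrap SE is the standard deviation of the 12 replicate standard deviations.
Mean of replicates: (12.586 + 13.377 + 10.965 + 12.580 + 14.484 + 11.760 + 12.483 + 14.402 + 12.230 + 13.405 + 14.714 + 14.167) / 12 = 157.15300 / 12 = 13.09608
Sum of squared deviations: (−0.51008)² + (+0.28092)² + (−2.13108)² + (−0.51608)² + (+1.38792)² + (−1.33608)² + (−0.61308)² + (+1.30592)² + (−0.86608)² + (+0.30892)² + (+1.61792)² + (+1.07092)² = 15.54972
Variance = 15.54972 / 11 = 1.41361
SE* = √1.41361

SE* = 1.1890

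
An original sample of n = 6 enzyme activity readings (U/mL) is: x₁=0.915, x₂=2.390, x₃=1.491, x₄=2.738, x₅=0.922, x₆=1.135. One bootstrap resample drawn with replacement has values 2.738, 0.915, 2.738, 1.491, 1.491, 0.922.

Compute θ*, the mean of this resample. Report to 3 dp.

θ* = 1.716

Mean = (2.738 + 0.915 + 2.738 + 1.491 + 1.491 + 0.922) / 6 = 10.2950 / 6 = 1.716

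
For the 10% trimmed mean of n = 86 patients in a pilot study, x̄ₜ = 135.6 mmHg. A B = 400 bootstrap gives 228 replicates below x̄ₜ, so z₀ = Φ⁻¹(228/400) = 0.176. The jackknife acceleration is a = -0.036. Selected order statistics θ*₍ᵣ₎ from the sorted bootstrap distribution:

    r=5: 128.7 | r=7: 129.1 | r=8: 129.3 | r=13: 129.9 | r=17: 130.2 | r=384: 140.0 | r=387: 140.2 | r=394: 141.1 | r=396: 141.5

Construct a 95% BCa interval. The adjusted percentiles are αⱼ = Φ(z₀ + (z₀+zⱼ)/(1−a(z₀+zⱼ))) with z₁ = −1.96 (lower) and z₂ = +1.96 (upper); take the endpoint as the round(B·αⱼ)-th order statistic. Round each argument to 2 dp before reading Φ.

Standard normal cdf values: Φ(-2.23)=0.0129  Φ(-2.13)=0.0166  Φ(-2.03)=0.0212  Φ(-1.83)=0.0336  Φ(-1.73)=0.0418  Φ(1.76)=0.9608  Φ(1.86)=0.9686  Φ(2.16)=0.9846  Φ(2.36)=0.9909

Lower: z₀ + z₁ = 0.176 + (-1.960) = -1.784; 1 − a(z₀+z₁) = 1 − (-0.036)(-1.784) = 0.9358; argument = 0.176 + (-1.784)/0.9358 = -1.7304 → -1.73.
α₁ = Φ(-1.73) = 0.0418; rank = round(400 × 0.0418) = 17; θ*₍17₎ = 130.2.
Upper: z₀ + z₂ = 2.136; 1 − a(z₀+z₂) = 1.0769; argument = 2.1595 → 2.16; α₂ = 0.9846; rank = 394; θ*₍394₎ = 141.1.

(130.2, 141.1)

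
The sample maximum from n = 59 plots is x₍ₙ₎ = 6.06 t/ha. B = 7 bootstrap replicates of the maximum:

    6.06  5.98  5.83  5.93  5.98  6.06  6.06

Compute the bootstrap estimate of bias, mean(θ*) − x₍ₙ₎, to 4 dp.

bias = −0.0743

mean(θ*) = (6.06 + 5.98 + 5.83 + 5.93 + 5.98 + 6.06 + 6.06) / 7 = 5.98571
bias = 5.98571 − 6.06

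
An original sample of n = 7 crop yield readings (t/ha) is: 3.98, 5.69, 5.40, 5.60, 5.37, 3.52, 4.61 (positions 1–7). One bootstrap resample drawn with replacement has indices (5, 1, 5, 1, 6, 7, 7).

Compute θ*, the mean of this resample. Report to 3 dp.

Resample values: 5.37, 3.98, 5.37, 3.98, 3.52, 4.61, 4.61.
Mean = (5.37 + 3.98 + 5.37 + 3.98 + 3.52 + 4.61 + 4.61) / 7 = 31.440 / 7 = 4.491

θ* = 4.491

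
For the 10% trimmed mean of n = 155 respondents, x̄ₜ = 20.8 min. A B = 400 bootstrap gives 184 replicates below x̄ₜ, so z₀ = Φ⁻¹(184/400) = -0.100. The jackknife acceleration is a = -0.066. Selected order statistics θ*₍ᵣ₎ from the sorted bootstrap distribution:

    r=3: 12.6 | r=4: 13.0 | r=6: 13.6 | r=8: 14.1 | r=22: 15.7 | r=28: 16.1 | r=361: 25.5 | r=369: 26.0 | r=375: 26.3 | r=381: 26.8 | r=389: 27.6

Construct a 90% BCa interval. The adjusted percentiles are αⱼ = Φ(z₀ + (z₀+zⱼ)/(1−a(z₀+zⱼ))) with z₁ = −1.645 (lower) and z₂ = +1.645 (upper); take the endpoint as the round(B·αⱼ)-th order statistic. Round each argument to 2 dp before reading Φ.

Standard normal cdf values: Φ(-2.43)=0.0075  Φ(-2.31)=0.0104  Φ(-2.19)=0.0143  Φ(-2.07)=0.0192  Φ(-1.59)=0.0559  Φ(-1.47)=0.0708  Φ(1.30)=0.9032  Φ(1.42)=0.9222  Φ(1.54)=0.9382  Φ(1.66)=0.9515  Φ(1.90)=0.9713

Lower: z₀ + z₁ = -0.100 + (-1.645) = -1.745; 1 − a(z₀+z₁) = 1 − (-0.066)(-1.745) = 0.8848; argument = -0.100 + (-1.745)/0.8848 = -2.0721 → -2.07.
α₁ = Φ(-2.07) = 0.0192; rank = round(400 × 0.0192) = 8; θ*₍8₎ = 14.1.
Upper: z₀ + z₂ = 1.545; 1 − a(z₀+z₂) = 1.1020; argument = 1.3020 → 1.30; α₂ = 0.9032; rank = 361; θ*₍361₎ = 25.5.

(14.1, 25.5)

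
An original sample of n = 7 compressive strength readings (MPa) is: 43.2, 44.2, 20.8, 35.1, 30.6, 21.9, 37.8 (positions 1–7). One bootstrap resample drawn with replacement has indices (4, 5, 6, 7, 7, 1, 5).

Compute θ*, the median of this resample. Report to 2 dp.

θ* = 35.10

Resample values: 35.1, 30.6, 21.9, 37.8, 37.8, 43.2, 30.6.
Sorted: 21.9, 30.6, 30.6, 35.1, 37.8, 37.8, 43.2
Median = middle value = 35.10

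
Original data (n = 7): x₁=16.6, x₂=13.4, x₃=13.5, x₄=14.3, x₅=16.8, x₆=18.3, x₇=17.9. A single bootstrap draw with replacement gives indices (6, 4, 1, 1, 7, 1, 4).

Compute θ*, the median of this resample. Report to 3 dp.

Resample values: 18.3, 14.3, 16.6, 16.6, 17.9, 16.6, 14.3.
Sorted: 14.3, 14.3, 16.6, 16.6, 16.6, 17.9, 18.3
Median = middle value = 16.600

θ* = 16.600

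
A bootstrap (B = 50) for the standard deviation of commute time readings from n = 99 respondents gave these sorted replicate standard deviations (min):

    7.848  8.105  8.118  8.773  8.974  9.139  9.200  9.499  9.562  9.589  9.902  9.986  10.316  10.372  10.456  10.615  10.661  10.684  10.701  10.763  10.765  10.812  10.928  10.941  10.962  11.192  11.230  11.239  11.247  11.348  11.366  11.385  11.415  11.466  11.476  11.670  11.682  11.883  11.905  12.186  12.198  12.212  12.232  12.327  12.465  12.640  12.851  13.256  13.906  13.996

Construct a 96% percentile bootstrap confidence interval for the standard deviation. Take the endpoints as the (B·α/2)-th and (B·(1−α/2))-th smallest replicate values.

(7.848, 13.906)

α = 0.04; lower rank = 50 × 0.020 = 1; upper rank = 50 × 0.980 = 49.
The 1st smallest replicate is 7.848; the 49th is 13.906.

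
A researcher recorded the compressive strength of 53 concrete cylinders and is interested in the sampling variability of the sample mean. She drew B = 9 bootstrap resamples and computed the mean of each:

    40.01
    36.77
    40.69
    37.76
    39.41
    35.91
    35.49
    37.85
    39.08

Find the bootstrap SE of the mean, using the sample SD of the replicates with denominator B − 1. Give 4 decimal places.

SE* = 1.8230

Bootstrap SE is the standard deviation of the 9 replicate means.
Mean of replicates: (40.01 + 36.77 + 40.69 + 37.76 + 39.41 + 35.91 + 35.49 + 37.85 + 39.08) / 9 = 342.97000 / 9 = 38.10778
Sum of squared deviations: (+1.90222)² + (−1.33778)² + (+2.58222)² + (−0.34778)² + (+1.30222)² + (−2.19778)² + (−2.61778)² + (−0.25778)² + (+0.97222)² = 26.58736
Variance = 26.58736 / 8 = 3.32342
SE* = √3.32342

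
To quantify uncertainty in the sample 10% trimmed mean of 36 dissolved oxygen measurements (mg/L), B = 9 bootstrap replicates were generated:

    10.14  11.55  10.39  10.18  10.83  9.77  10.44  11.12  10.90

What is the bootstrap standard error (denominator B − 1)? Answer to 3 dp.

SE* = 0.555

Bootstrap SE is the standard deviation of the 9 replicate 10% trimmed means.
Mean of replicates: (10.14 + 11.55 + 10.39 + 10.18 + 10.83 + 9.77 + 10.44 + 11.12 + 10.90) / 9 = 95.3200 / 9 = 10.5911
Sum of squared deviations: (−0.4511)² + (+0.9589)² + (−0.2011)² + (−0.4111)² + (+0.2389)² + (−0.8211)² + (−0.1511)² + (+0.5289)² + (+0.3089)² = 2.4617
Variance = 2.4617 / 8 = 0.3077
SE* = √0.3077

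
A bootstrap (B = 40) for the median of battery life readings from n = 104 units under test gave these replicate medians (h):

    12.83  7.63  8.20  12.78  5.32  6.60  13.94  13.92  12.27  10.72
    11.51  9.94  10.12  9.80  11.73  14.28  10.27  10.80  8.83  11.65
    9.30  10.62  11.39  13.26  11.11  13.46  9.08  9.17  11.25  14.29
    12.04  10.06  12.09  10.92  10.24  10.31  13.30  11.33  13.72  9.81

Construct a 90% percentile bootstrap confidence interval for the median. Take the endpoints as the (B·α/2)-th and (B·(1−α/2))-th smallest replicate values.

Sorted replicates: 5.32, 6.60, 7.63, 8.20, 8.83, 9.08, 9.17, 9.30, 9.80, 9.81, 9.94, 10.06, 10.12, 10.24, 10.27, 10.31, 10.62, 10.72, 10.80, 10.92, 11.11, 11.25, 11.33, 11.39, 11.51, 11.65, 11.73, 12.04, 12.09, 12.27, 12.78, 12.83, 13.26, 13.30, 13.46, 13.72, 13.92, 13.94, 14.28, 14.29
α = 0.10; lower rank = 40 × 0.050 = 2; upper rank = 40 × 0.950 = 38.
The 2nd smallest replicate is 6.60; the 38th is 13.94.

(6.60, 13.94)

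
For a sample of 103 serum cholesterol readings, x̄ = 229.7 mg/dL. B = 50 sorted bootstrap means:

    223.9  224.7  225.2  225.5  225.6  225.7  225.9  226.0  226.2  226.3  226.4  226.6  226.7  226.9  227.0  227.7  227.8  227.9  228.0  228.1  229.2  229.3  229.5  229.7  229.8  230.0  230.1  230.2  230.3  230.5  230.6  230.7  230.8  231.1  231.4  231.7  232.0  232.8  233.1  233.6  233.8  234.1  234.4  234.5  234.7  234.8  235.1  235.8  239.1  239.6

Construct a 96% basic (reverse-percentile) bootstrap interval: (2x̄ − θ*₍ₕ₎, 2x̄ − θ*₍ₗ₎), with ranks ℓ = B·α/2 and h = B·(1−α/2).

Percentile endpoints at ranks 1 and 49: θ*₍1₎ = 223.9, θ*₍49₎ = 239.1.
Basic interval reflects these around x̄:
  lower = 2 × 229.7 − 239.1 = 220.3
  upper = 2 × 229.7 − 223.9 = 235.5

(220.3, 235.5)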